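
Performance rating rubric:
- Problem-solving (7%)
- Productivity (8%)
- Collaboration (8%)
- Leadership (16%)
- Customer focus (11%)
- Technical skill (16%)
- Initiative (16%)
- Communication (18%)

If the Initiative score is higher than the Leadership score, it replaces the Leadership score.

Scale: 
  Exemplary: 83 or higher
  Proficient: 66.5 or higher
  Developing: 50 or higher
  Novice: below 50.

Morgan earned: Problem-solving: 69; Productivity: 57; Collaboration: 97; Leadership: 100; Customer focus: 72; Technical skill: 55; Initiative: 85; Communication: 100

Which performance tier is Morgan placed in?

Initiative (85) ≤ Leadership (100), so Leadership stays at 100.
Weighted total:
  Problem-solving 69 × 0.07 = 4.83
  Productivity 57 × 0.08 = 4.56
  Collaboration 97 × 0.08 = 7.76
  Leadership 100 × 0.16 = 16
  Customer focus 72 × 0.11 = 7.92
  Technical skill 55 × 0.16 = 8.8
  Initiative 85 × 0.16 = 13.6
  Communication 100 × 0.18 = 18
Sum = 81.47
81.47 is ≥ 66.5 and < 83 → Proficient

Proficient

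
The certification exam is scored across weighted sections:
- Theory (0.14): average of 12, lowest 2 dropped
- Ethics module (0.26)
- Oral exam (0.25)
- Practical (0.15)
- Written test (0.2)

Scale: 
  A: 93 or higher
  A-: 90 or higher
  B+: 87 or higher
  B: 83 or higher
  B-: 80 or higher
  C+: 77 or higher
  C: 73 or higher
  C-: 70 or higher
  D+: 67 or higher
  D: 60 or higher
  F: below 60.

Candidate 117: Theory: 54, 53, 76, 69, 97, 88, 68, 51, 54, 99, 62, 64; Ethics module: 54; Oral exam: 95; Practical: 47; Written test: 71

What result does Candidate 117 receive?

Theory: drop 51, 53 → average of remaining 10 = 731/10 = 73.1
Weighted total:
  Theory 73.1 × 0.14 = 10.234
  Ethics module 54 × 0.26 = 14.04
  Oral exam 95 × 0.25 = 23.75
  Practical 47 × 0.15 = 7.05
  Written test 71 × 0.2 = 14.2
Sum = 69.274
69.274 is ≥ 67 and < 70 → D+

D+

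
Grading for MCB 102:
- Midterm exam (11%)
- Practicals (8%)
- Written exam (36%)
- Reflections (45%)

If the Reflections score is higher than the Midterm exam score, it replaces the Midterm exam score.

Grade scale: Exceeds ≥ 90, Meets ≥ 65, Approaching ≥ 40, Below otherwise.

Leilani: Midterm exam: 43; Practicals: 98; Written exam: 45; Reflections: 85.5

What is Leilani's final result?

Reflections (85.5) > Midterm exam (43), so Midterm exam counts as 85.5.
Weighted total:
  Midterm exam 85.5 × 0.11 = 9.405
  Practicals 98 × 0.08 = 7.84
  Written exam 45 × 0.36 = 16.2
  Reflections 85.5 × 0.45 = 38.475
Sum = 71.92
71.92 is ≥ 65 and < 90 → Meets

Meets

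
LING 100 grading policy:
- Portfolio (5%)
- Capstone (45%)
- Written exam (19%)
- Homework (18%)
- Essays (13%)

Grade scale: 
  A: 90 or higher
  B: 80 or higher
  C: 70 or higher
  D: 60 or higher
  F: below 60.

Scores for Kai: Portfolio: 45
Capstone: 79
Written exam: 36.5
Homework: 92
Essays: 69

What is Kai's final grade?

Weighted total:
  Portfolio 45 × 0.05 = 2.25
  Capstone 79 × 0.45 = 35.55
  Written exam 36.5 × 0.19 = 6.935
  Homework 92 × 0.18 = 16.56
  Essays 69 × 0.13 = 8.97
Sum = 70.265
70.265 is ≥ 70 and < 80 → C

C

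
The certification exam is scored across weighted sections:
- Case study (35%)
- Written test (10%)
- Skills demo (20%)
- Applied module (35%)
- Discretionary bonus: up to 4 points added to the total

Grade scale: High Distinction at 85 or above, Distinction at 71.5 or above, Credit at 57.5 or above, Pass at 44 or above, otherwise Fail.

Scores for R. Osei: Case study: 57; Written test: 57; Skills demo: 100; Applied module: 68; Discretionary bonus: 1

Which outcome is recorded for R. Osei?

Credit

Weighted total:
  Case study 57 × 0.35 = 19.95
  Written test 57 × 0.1 = 5.7
  Skills demo 100 × 0.2 = 20
  Applied module 68 × 0.35 = 23.8
Sum = 69.45
Discretionary bonus: 69.45 + 1 = 70.45
70.45 is ≥ 57.5 and < 71.5 → Credit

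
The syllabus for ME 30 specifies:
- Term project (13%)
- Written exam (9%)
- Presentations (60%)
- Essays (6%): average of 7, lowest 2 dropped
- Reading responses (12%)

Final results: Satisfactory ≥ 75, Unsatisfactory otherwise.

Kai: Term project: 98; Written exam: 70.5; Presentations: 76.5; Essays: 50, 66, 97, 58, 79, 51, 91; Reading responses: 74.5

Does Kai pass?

Essays: drop 50, 51 → average of remaining 5 = 391/5 = 78.2
Weighted total:
  Term project 98 × 0.13 = 12.74
  Written exam 70.5 × 0.09 = 6.345
  Presentations 76.5 × 0.6 = 45.9
  Essays 78.2 × 0.06 = 4.692
  Reading responses 74.5 × 0.12 = 8.94
Sum = 78.617
78.617 ≥ 75 → Satisfactory

Satisfactory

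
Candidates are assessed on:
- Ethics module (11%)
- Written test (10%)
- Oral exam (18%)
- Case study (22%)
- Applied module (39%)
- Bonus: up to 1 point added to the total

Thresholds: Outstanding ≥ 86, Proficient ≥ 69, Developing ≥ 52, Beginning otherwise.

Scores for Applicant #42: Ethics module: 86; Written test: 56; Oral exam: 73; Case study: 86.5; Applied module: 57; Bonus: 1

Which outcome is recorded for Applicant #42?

Weighted total:
  Ethics module 86 × 0.11 = 9.46
  Written test 56 × 0.1 = 5.6
  Oral exam 73 × 0.18 = 13.14
  Case study 86.5 × 0.22 = 19.03
  Applied module 57 × 0.39 = 22.23
Sum = 69.46
Bonus: 69.46 + 1 = 70.46
70.46 is ≥ 69 and < 86 → Proficient

Proficient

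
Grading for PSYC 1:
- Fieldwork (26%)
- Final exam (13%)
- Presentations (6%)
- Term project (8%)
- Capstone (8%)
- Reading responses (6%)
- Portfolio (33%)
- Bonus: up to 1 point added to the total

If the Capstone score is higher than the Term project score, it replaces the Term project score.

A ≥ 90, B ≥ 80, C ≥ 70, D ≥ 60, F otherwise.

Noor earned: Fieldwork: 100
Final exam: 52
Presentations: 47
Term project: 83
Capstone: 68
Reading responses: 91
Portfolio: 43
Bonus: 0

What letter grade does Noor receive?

Capstone (68) ≤ Term project (83), so Term project stays at 83.
Weighted total:
  Fieldwork 100 × 0.26 = 26
  Final exam 52 × 0.13 = 6.76
  Presentations 47 × 0.06 = 2.82
  Term project 83 × 0.08 = 6.64
  Capstone 68 × 0.08 = 5.44
  Reading responses 91 × 0.06 = 5.46
  Portfolio 43 × 0.33 = 14.19
Sum = 67.31
Bonus: 67.31 + 0 = 67.31
67.31 is ≥ 60 and < 70 → D

D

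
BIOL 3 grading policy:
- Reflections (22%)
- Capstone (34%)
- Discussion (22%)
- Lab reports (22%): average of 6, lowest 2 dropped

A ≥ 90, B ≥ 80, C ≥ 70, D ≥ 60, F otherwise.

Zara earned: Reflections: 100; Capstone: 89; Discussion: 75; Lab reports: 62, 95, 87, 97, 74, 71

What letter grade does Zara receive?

B

Lab reports: drop 62, 71 → average of remaining 4 = 353/4 = 88.25
Weighted total:
  Reflections 100 × 0.22 = 22
  Capstone 89 × 0.34 = 30.26
  Discussion 75 × 0.22 = 16.5
  Lab reports 88.25 × 0.22 = 19.415
Sum = 88.175
88.175 is ≥ 80 and < 90 → B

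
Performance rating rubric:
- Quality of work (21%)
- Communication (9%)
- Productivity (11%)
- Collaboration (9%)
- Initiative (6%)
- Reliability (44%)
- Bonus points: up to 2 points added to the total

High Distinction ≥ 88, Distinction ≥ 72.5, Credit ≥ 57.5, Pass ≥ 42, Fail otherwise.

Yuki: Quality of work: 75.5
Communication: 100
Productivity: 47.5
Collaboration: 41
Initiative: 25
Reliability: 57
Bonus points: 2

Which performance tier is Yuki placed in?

Weighted total:
  Quality of work 75.5 × 0.21 = 15.855
  Communication 100 × 0.09 = 9
  Productivity 47.5 × 0.11 = 5.225
  Collaboration 41 × 0.09 = 3.69
  Initiative 25 × 0.06 = 1.5
  Reliability 57 × 0.44 = 25.08
Sum = 60.35
Bonus points: 60.35 + 2 = 62.35
62.35 is ≥ 57.5 and < 72.5 → Credit

Credit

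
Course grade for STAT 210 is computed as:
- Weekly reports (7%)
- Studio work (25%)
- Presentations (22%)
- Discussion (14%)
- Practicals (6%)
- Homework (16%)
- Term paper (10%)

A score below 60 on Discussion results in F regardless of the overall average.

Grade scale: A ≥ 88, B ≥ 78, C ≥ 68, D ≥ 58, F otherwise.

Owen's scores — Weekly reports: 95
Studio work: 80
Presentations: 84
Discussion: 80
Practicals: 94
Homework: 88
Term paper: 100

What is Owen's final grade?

Discussion score 80 ≥ 60: minimum met.
Weighted total:
  Weekly reports 95 × 0.07 = 6.65
  Studio work 80 × 0.25 = 20
  Presentations 84 × 0.22 = 18.48
  Discussion 80 × 0.14 = 11.2
  Practicals 94 × 0.06 = 5.64
  Homework 88 × 0.16 = 14.08
  Term paper 100 × 0.1 = 10
Sum = 86.05
86.05 is ≥ 78 and < 88 → B

B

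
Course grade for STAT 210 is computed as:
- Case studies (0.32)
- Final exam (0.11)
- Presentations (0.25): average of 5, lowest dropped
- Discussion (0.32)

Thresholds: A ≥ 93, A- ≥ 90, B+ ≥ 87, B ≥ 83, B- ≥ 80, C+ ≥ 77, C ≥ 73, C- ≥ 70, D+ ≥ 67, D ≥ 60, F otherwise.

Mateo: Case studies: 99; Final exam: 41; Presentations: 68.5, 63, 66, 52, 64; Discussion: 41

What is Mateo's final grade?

D

Presentations: drop 52 → average of remaining 4 = 261.5/4 = 65.375
Weighted total:
  Case studies 99 × 0.32 = 31.68
  Final exam 41 × 0.11 = 4.51
  Presentations 65.375 × 0.25 = 16.34375
  Discussion 41 × 0.32 = 13.12
Sum = 65.65375
65.65375 is ≥ 60 and < 67 → D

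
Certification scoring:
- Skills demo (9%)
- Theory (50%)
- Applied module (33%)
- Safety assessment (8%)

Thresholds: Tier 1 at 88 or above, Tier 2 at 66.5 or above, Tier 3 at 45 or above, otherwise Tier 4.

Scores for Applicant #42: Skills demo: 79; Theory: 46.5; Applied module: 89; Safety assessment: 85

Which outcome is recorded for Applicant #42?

Tier 2

Weighted total:
  Skills demo 79 × 0.09 = 7.11
  Theory 46.5 × 0.5 = 23.25
  Applied module 89 × 0.33 = 29.37
  Safety assessment 85 × 0.08 = 6.8
Sum = 66.53
66.53 is ≥ 66.5 and < 88 → Tier 2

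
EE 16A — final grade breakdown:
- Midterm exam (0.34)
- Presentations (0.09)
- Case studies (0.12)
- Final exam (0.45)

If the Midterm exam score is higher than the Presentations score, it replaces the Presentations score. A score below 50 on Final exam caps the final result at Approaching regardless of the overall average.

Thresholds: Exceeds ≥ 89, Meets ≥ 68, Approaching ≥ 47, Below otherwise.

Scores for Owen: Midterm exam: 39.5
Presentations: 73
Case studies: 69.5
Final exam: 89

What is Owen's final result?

Midterm exam (39.5) ≤ Presentations (73), so Presentations stays at 73.
Final exam score 89 ≥ 50: minimum met.
Weighted total:
  Midterm exam 39.5 × 0.34 = 13.43
  Presentations 73 × 0.09 = 6.57
  Case studies 69.5 × 0.12 = 8.34
  Final exam 89 × 0.45 = 40.05
Sum = 68.39
68.39 is ≥ 68 and < 89 → Meets

Meets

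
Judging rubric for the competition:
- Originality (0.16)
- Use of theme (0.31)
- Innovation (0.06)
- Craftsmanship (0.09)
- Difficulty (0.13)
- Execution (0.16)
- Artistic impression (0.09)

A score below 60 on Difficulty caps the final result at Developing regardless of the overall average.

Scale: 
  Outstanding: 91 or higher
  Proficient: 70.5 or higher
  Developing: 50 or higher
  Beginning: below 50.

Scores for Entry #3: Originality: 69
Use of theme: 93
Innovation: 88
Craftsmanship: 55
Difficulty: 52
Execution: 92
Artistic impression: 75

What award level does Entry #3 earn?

Difficulty score 52 < 60: minimum not met.
Weighted total:
  Originality 69 × 0.16 = 11.04
  Use of theme 93 × 0.31 = 28.83
  Innovation 88 × 0.06 = 5.28
  Craftsmanship 55 × 0.09 = 4.95
  Difficulty 52 × 0.13 = 6.76
  Execution 92 × 0.16 = 14.72
  Artistic impression 75 × 0.09 = 6.75
Sum = 78.33
78.33 would be Proficient; cap at Developing applies → Developing.

Developing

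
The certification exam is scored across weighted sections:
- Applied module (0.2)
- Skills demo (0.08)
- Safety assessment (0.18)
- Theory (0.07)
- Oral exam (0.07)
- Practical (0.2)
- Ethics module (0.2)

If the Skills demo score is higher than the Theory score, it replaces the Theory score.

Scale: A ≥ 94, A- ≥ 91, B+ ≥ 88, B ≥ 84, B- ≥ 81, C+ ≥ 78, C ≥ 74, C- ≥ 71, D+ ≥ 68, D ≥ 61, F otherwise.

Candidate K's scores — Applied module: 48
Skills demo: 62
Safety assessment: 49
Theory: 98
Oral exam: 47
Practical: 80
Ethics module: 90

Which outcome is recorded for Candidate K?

Skills demo (62) ≤ Theory (98), so Theory stays at 98.
Weighted total:
  Applied module 48 × 0.2 = 9.6
  Skills demo 62 × 0.08 = 4.96
  Safety assessment 49 × 0.18 = 8.82
  Theory 98 × 0.07 = 6.86
  Oral exam 47 × 0.07 = 3.29
  Practical 80 × 0.2 = 16
  Ethics module 90 × 0.2 = 18
Sum = 67.53
67.53 is ≥ 61 and < 68 → D

D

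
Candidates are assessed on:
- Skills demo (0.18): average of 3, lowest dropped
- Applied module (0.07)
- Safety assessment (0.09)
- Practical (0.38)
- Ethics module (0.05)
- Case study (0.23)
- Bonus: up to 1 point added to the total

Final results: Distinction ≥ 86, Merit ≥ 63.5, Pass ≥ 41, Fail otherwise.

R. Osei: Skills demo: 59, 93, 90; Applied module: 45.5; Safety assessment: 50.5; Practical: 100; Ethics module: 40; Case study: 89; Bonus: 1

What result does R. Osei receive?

Skills demo: drop 59 → average of remaining 2 = 183/2 = 91.5
Weighted total:
  Skills demo 91.5 × 0.18 = 16.47
  Applied module 45.5 × 0.07 = 3.185
  Safety assessment 50.5 × 0.09 = 4.545
  Practical 100 × 0.38 = 38
  Ethics module 40 × 0.05 = 2
  Case study 89 × 0.23 = 20.47
Sum = 84.67
Bonus: 84.67 + 1 = 85.67
85.67 is ≥ 63.5 and < 86 → Merit

Merit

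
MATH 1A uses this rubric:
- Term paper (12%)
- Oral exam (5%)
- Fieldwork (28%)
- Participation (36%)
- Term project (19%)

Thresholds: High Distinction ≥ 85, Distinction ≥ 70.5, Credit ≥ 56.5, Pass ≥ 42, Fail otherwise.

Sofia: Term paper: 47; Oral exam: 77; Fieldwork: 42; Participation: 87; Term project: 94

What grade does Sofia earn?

Credit

Weighted total:
  Term paper 47 × 0.12 = 5.64
  Oral exam 77 × 0.05 = 3.85
  Fieldwork 42 × 0.28 = 11.76
  Participation 87 × 0.36 = 31.32
  Term project 94 × 0.19 = 17.86
Sum = 70.43
70.43 is ≥ 56.5 and < 70.5 → Credit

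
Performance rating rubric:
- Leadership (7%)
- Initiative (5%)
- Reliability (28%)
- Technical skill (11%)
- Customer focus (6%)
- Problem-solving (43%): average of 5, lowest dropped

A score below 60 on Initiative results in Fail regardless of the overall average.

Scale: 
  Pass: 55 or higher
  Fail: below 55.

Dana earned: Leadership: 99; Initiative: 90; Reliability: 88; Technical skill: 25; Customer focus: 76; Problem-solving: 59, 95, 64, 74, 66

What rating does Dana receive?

Problem-solving: drop 59 → average of remaining 4 = 299/4 = 74.75
Initiative score 90 ≥ 60: minimum met.
Weighted total:
  Leadership 99 × 0.07 = 6.93
  Initiative 90 × 0.05 = 4.5
  Reliability 88 × 0.28 = 24.64
  Technical skill 25 × 0.11 = 2.75
  Customer focus 76 × 0.06 = 4.56
  Problem-solving 74.75 × 0.43 = 32.1425
Sum = 75.5225
75.5225 ≥ 55 → Pass

Pass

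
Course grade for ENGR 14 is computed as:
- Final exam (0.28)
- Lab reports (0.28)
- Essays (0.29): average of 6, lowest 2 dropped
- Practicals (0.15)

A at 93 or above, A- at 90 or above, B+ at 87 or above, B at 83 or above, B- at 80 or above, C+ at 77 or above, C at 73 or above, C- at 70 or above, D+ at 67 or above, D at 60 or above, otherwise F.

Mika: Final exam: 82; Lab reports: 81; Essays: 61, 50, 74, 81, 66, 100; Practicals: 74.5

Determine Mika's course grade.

B-

Essays: drop 50, 61 → average of remaining 4 = 321/4 = 80.25
Weighted total:
  Final exam 82 × 0.28 = 22.96
  Lab reports 81 × 0.28 = 22.68
  Essays 80.25 × 0.29 = 23.2725
  Practicals 74.5 × 0.15 = 11.175
Sum = 80.0875
80.0875 is ≥ 80 and < 83 → B-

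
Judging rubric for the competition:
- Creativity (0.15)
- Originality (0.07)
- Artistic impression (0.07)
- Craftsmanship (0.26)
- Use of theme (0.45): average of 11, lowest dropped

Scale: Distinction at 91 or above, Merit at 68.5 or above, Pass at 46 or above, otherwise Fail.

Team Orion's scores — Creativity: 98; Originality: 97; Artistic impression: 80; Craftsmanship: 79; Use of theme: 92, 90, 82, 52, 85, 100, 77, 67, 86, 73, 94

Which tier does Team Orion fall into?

Merit

Use of theme: drop 52 → average of remaining 10 = 846/10 = 84.6
Weighted total:
  Creativity 98 × 0.15 = 14.7
  Originality 97 × 0.07 = 6.79
  Artistic impression 80 × 0.07 = 5.6
  Craftsmanship 79 × 0.26 = 20.54
  Use of theme 84.6 × 0.45 = 38.07
Sum = 85.7
85.7 is ≥ 68.5 and < 91 → Merit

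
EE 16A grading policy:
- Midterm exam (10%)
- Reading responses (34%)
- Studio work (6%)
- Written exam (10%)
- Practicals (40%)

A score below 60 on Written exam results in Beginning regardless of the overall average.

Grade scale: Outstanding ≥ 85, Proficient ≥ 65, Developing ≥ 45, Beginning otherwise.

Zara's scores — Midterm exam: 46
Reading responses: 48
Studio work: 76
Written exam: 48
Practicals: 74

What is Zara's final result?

Written exam score 48 < 60: minimum not met.
Weighted total:
  Midterm exam 46 × 0.1 = 4.6
  Reading responses 48 × 0.34 = 16.32
  Studio work 76 × 0.06 = 4.56
  Written exam 48 × 0.1 = 4.8
  Practicals 74 × 0.4 = 29.6
Sum = 59.88
Because the Written exam minimum was not met, the result is Beginning.

Beginning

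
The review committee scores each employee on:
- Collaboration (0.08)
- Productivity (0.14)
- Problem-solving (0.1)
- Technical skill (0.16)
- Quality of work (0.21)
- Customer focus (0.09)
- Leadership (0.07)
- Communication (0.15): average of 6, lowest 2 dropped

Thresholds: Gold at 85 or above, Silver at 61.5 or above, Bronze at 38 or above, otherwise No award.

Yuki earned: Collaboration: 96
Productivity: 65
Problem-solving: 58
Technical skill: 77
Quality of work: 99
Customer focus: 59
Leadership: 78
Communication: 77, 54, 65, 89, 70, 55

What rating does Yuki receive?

Communication: drop 54, 55 → average of remaining 4 = 301/4 = 75.25
Weighted total:
  Collaboration 96 × 0.08 = 7.68
  Productivity 65 × 0.14 = 9.1
  Problem-solving 58 × 0.1 = 5.8
  Technical skill 77 × 0.16 = 12.32
  Quality of work 99 × 0.21 = 20.79
  Customer focus 59 × 0.09 = 5.31
  Leadership 78 × 0.07 = 5.46
  Communication 75.25 × 0.15 = 11.2875
Sum = 77.7475
77.7475 is ≥ 61.5 and < 85 → Silver

Silver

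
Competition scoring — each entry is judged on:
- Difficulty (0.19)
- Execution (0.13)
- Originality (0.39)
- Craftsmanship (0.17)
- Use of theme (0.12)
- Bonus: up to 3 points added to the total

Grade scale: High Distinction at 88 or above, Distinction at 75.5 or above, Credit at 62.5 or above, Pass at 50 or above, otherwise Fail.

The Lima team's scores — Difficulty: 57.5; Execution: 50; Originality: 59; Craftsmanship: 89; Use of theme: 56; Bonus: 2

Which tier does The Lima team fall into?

Weighted total:
  Difficulty 57.5 × 0.19 = 10.925
  Execution 50 × 0.13 = 6.5
  Originality 59 × 0.39 = 23.01
  Craftsmanship 89 × 0.17 = 15.13
  Use of theme 56 × 0.12 = 6.72
Sum = 62.285
Bonus: 62.285 + 2 = 64.285
64.285 is ≥ 62.5 and < 75.5 → Credit

Credit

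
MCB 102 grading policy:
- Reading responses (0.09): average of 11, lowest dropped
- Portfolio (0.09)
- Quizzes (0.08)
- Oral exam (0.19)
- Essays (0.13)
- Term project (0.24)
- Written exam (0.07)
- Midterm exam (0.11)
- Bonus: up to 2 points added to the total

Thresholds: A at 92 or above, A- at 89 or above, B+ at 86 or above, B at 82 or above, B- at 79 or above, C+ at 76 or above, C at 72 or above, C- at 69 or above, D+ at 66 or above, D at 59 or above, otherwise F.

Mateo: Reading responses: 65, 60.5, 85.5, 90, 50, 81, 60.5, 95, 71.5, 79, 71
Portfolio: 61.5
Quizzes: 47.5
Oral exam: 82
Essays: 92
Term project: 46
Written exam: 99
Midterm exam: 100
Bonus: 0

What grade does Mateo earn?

Reading responses: drop 50 → average of remaining 10 = 759/10 = 75.9
Weighted total:
  Reading responses 75.9 × 0.09 = 6.831
  Portfolio 61.5 × 0.09 = 5.535
  Quizzes 47.5 × 0.08 = 3.8
  Oral exam 82 × 0.19 = 15.58
  Essays 92 × 0.13 = 11.96
  Term project 46 × 0.24 = 11.04
  Written exam 99 × 0.07 = 6.93
  Midterm exam 100 × 0.11 = 11
Sum = 72.676
Bonus: 72.676 + 0 = 72.676
72.676 is ≥ 72 and < 76 → C

C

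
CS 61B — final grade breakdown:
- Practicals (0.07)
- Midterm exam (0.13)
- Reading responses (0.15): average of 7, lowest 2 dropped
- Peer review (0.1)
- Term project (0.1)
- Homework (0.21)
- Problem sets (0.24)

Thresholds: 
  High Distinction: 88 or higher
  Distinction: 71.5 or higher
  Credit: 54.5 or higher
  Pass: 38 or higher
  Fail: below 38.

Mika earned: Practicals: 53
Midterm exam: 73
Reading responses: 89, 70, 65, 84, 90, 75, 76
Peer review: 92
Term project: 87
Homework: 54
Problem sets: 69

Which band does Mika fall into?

Credit

Reading responses: drop 65, 70 → average of remaining 5 = 414/5 = 82.8
Weighted total:
  Practicals 53 × 0.07 = 3.71
  Midterm exam 73 × 0.13 = 9.49
  Reading responses 82.8 × 0.15 = 12.42
  Peer review 92 × 0.1 = 9.2
  Term project 87 × 0.1 = 8.7
  Homework 54 × 0.21 = 11.34
  Problem sets 69 × 0.24 = 16.56
Sum = 71.42
71.42 is ≥ 54.5 and < 71.5 → Credit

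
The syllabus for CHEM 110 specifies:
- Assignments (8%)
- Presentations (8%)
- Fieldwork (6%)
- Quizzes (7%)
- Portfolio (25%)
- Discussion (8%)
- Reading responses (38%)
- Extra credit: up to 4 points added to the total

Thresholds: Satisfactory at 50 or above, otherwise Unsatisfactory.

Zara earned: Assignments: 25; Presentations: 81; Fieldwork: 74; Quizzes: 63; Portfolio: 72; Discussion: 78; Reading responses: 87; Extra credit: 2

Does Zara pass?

Satisfactory

Weighted total:
  Assignments 25 × 0.08 = 2
  Presentations 81 × 0.08 = 6.48
  Fieldwork 74 × 0.06 = 4.44
  Quizzes 63 × 0.07 = 4.41
  Portfolio 72 × 0.25 = 18
  Discussion 78 × 0.08 = 6.24
  Reading responses 87 × 0.38 = 33.06
Sum = 74.63
Extra credit: 74.63 + 2 = 76.63
76.63 ≥ 50 → Satisfactory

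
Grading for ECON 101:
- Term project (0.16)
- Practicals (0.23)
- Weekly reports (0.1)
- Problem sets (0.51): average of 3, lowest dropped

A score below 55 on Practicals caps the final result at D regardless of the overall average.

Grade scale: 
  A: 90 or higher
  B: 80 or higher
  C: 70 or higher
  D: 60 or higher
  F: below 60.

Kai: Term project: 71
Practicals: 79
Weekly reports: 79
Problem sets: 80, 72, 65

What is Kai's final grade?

C

Problem sets: drop 65 → average of remaining 2 = 152/2 = 76
Practicals score 79 ≥ 55: minimum met.
Weighted total:
  Term project 71 × 0.16 = 11.36
  Practicals 79 × 0.23 = 18.17
  Weekly reports 79 × 0.1 = 7.9
  Problem sets 76 × 0.51 = 38.76
Sum = 76.19
76.19 is ≥ 70 and < 80 → C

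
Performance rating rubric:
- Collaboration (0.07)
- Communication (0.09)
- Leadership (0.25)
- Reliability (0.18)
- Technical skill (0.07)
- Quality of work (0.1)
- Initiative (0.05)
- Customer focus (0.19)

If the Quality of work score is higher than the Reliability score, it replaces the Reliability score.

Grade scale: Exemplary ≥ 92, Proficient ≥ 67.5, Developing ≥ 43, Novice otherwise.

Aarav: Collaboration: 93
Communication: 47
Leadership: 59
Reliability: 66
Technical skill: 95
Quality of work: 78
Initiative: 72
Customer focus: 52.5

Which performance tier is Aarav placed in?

Quality of work (78) > Reliability (66), so Reliability counts as 78.
Weighted total:
  Collaboration 93 × 0.07 = 6.51
  Communication 47 × 0.09 = 4.23
  Leadership 59 × 0.25 = 14.75
  Reliability 78 × 0.18 = 14.04
  Technical skill 95 × 0.07 = 6.65
  Quality of work 78 × 0.1 = 7.8
  Initiative 72 × 0.05 = 3.6
  Customer focus 52.5 × 0.19 = 9.975
Sum = 67.555
67.555 is ≥ 67.5 and < 92 → Proficient

Proficient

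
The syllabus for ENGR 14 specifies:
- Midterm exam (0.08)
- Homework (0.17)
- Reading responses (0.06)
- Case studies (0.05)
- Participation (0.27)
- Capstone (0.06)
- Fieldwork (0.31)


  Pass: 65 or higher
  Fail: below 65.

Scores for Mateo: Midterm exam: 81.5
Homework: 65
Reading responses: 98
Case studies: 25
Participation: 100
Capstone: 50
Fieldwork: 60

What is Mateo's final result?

Weighted total:
  Midterm exam 81.5 × 0.08 = 6.52
  Homework 65 × 0.17 = 11.05
  Reading responses 98 × 0.06 = 5.88
  Case studies 25 × 0.05 = 1.25
  Participation 100 × 0.27 = 27
  Capstone 50 × 0.06 = 3
  Fieldwork 60 × 0.31 = 18.6
Sum = 73.3
73.3 ≥ 65 → Pass

Pass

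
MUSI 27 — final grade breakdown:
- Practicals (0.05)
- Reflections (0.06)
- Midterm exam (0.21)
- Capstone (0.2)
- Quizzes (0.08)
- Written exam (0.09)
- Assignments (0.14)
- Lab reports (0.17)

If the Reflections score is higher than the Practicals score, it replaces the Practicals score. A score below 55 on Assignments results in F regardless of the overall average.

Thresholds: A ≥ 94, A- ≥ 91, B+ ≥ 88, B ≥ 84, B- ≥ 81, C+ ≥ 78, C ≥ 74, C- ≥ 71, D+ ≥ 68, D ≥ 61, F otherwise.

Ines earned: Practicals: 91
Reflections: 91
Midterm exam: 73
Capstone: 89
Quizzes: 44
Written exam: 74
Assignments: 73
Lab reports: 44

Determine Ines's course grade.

Reflections (91) ≤ Practicals (91), so Practicals stays at 91.
Assignments score 73 ≥ 55: minimum met.
Weighted total:
  Practicals 91 × 0.05 = 4.55
  Reflections 91 × 0.06 = 5.46
  Midterm exam 73 × 0.21 = 15.33
  Capstone 89 × 0.2 = 17.8
  Quizzes 44 × 0.08 = 3.52
  Written exam 74 × 0.09 = 6.66
  Assignments 73 × 0.14 = 10.22
  Lab reports 44 × 0.17 = 7.48
Sum = 71.02
71.02 is ≥ 71 and < 74 → C-

C-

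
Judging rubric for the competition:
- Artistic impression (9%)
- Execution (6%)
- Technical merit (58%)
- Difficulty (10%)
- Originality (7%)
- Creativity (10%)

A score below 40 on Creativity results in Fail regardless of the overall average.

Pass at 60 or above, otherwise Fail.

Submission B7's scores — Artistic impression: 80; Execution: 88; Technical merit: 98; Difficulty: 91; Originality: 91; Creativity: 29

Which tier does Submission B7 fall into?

Creativity score 29 < 40: minimum not met.
Weighted total:
  Artistic impression 80 × 0.09 = 7.2
  Execution 88 × 0.06 = 5.28
  Technical merit 98 × 0.58 = 56.84
  Difficulty 91 × 0.1 = 9.1
  Originality 91 × 0.07 = 6.37
  Creativity 29 × 0.1 = 2.9
Sum = 87.69
Because the Creativity minimum was not met, the result is Fail.

Fail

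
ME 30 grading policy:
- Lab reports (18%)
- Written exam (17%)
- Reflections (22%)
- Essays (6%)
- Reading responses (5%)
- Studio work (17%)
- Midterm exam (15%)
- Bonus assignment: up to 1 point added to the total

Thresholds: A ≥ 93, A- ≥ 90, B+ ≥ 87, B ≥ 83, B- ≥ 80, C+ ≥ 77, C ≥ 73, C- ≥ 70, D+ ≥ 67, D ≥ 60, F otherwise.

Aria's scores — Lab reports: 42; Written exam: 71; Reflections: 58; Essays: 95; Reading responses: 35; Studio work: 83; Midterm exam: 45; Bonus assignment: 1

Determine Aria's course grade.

D

Weighted total:
  Lab reports 42 × 0.18 = 7.56
  Written exam 71 × 0.17 = 12.07
  Reflections 58 × 0.22 = 12.76
  Essays 95 × 0.06 = 5.7
  Reading responses 35 × 0.05 = 1.75
  Studio work 83 × 0.17 = 14.11
  Midterm exam 45 × 0.15 = 6.75
Sum = 60.7
Bonus assignment: 60.7 + 1 = 61.7
61.7 is ≥ 60 and < 67 → D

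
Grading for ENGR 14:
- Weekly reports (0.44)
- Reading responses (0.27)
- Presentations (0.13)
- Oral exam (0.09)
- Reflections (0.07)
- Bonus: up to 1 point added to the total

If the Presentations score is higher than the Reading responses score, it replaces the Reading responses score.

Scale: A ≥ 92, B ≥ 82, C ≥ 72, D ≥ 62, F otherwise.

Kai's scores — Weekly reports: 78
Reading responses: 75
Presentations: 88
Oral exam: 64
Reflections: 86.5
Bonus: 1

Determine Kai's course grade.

Presentations (88) > Reading responses (75), so Reading responses counts as 88.
Weighted total:
  Weekly reports 78 × 0.44 = 34.32
  Reading responses 88 × 0.27 = 23.76
  Presentations 88 × 0.13 = 11.44
  Oral exam 64 × 0.09 = 5.76
  Reflections 86.5 × 0.07 = 6.055
Sum = 81.335
Bonus: 81.335 + 1 = 82.335
82.335 is ≥ 82 and < 92 → B

B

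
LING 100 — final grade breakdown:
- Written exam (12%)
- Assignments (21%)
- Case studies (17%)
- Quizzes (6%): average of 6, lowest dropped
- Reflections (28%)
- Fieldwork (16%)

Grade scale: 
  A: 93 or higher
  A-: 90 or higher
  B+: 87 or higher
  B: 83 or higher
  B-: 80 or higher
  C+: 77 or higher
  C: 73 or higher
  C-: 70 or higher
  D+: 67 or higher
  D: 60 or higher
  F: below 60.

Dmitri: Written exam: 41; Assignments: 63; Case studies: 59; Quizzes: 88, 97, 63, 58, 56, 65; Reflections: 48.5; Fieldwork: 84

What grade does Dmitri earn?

Quizzes: drop 56 → average of remaining 5 = 371/5 = 74.2
Weighted total:
  Written exam 41 × 0.12 = 4.92
  Assignments 63 × 0.21 = 13.23
  Case studies 59 × 0.17 = 10.03
  Quizzes 74.2 × 0.06 = 4.452
  Reflections 48.5 × 0.28 = 13.58
  Fieldwork 84 × 0.16 = 13.44
Sum = 59.652
59.652 < 60 → F

F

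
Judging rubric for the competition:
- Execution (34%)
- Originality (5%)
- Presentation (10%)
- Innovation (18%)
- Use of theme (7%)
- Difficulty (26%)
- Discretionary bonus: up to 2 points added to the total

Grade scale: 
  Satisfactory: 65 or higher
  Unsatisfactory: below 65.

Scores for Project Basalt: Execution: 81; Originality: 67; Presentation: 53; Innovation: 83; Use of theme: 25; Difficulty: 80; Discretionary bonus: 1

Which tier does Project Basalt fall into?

Weighted total:
  Execution 81 × 0.34 = 27.54
  Originality 67 × 0.05 = 3.35
  Presentation 53 × 0.1 = 5.3
  Innovation 83 × 0.18 = 14.94
  Use of theme 25 × 0.07 = 1.75
  Difficulty 80 × 0.26 = 20.8
Sum = 73.68
Discretionary bonus: 73.68 + 1 = 74.68
74.68 ≥ 65 → Satisfactory

Satisfactory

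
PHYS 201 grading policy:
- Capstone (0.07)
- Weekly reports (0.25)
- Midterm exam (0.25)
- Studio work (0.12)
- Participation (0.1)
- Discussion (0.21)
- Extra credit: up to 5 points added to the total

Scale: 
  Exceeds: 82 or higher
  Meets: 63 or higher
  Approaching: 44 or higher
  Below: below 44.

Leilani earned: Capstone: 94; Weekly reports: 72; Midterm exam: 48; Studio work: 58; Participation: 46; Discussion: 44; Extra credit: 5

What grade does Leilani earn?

Weighted total:
  Capstone 94 × 0.07 = 6.58
  Weekly reports 72 × 0.25 = 18
  Midterm exam 48 × 0.25 = 12
  Studio work 58 × 0.12 = 6.96
  Participation 46 × 0.1 = 4.6
  Discussion 44 × 0.21 = 9.24
Sum = 57.38
Extra credit: 57.38 + 5 = 62.38
62.38 is ≥ 44 and < 63 → Approaching

Approaching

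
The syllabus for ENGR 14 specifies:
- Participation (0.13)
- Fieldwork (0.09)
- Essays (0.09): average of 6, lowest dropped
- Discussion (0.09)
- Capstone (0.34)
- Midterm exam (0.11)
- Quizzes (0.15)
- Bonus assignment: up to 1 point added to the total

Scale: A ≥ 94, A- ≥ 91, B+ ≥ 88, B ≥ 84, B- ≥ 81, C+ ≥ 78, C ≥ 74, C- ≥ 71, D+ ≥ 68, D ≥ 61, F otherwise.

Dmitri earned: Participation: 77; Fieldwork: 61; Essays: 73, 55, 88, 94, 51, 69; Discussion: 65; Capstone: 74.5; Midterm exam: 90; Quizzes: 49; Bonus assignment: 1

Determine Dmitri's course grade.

Essays: drop 51 → average of remaining 5 = 379/5 = 75.8
Weighted total:
  Participation 77 × 0.13 = 10.01
  Fieldwork 61 × 0.09 = 5.49
  Essays 75.8 × 0.09 = 6.822
  Discussion 65 × 0.09 = 5.85
  Capstone 74.5 × 0.34 = 25.33
  Midterm exam 90 × 0.11 = 9.9
  Quizzes 49 × 0.15 = 7.35
Sum = 70.752
Bonus assignment: 70.752 + 1 = 71.752
71.752 is ≥ 71 and < 74 → C-

C-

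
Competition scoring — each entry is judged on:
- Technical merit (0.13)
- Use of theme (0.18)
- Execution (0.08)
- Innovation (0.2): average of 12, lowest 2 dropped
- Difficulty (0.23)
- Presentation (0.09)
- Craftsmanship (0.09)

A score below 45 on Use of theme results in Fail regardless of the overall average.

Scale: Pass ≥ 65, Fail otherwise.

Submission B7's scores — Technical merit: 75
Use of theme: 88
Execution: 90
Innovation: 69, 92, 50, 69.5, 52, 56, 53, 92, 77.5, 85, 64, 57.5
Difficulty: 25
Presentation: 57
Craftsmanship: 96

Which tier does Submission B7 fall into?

Innovation: drop 50, 52 → average of remaining 10 = 715.5/10 = 71.55
Use of theme score 88 ≥ 45: minimum met.
Weighted total:
  Technical merit 75 × 0.13 = 9.75
  Use of theme 88 × 0.18 = 15.84
  Execution 90 × 0.08 = 7.2
  Innovation 71.55 × 0.2 = 14.31
  Difficulty 25 × 0.23 = 5.75
  Presentation 57 × 0.09 = 5.13
  Craftsmanship 96 × 0.09 = 8.64
Sum = 66.62
66.62 ≥ 65 → Pass

Pass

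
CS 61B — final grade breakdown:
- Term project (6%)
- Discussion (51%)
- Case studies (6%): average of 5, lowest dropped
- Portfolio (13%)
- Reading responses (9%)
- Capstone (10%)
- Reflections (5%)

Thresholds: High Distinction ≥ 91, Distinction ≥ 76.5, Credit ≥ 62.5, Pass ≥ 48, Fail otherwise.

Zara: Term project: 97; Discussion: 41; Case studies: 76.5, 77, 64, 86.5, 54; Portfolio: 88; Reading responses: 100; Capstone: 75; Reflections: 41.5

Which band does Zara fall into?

Case studies: drop 54 → average of remaining 4 = 304/4 = 76
Weighted total:
  Term project 97 × 0.06 = 5.82
  Discussion 41 × 0.51 = 20.91
  Case studies 76 × 0.06 = 4.56
  Portfolio 88 × 0.13 = 11.44
  Reading responses 100 × 0.09 = 9
  Capstone 75 × 0.1 = 7.5
  Reflections 41.5 × 0.05 = 2.075
Sum = 61.305
61.305 is ≥ 48 and < 62.5 → Pass

Pass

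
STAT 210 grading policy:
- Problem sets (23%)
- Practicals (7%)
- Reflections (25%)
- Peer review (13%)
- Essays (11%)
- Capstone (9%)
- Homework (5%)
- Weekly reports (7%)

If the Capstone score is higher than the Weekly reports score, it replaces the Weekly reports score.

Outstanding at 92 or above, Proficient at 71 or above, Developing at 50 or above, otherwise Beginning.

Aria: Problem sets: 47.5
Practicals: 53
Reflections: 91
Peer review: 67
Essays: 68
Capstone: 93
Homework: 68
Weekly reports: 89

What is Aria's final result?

Capstone (93) > Weekly reports (89), so Weekly reports counts as 93.
Weighted total:
  Problem sets 47.5 × 0.23 = 10.925
  Practicals 53 × 0.07 = 3.71
  Reflections 91 × 0.25 = 22.75
  Peer review 67 × 0.13 = 8.71
  Essays 68 × 0.11 = 7.48
  Capstone 93 × 0.09 = 8.37
  Homework 68 × 0.05 = 3.4
  Weekly reports 93 × 0.07 = 6.51
Sum = 71.855
71.855 is ≥ 71 and < 92 → Proficient

Proficient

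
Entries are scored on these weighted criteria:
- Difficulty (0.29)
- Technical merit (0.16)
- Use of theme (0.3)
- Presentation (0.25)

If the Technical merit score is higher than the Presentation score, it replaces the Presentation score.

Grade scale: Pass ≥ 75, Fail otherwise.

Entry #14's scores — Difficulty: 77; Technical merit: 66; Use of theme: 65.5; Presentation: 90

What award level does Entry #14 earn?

Technical merit (66) ≤ Presentation (90), so Presentation stays at 90.
Weighted total:
  Difficulty 77 × 0.29 = 22.33
  Technical merit 66 × 0.16 = 10.56
  Use of theme 65.5 × 0.3 = 19.65
  Presentation 90 × 0.25 = 22.5
Sum = 75.04
75.04 ≥ 75 → Pass

Pass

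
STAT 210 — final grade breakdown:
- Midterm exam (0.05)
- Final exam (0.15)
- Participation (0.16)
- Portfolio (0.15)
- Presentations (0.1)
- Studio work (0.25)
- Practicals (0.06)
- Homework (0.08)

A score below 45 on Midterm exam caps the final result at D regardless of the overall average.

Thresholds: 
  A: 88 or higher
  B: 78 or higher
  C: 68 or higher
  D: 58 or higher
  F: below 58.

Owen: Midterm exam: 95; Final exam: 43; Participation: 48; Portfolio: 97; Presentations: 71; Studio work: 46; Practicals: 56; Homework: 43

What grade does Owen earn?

Midterm exam score 95 ≥ 45: minimum met.
Weighted total:
  Midterm exam 95 × 0.05 = 4.75
  Final exam 43 × 0.15 = 6.45
  Participation 48 × 0.16 = 7.68
  Portfolio 97 × 0.15 = 14.55
  Presentations 71 × 0.1 = 7.1
  Studio work 46 × 0.25 = 11.5
  Practicals 56 × 0.06 = 3.36
  Homework 43 × 0.08 = 3.44
Sum = 58.83
58.83 is ≥ 58 and < 68 → D

D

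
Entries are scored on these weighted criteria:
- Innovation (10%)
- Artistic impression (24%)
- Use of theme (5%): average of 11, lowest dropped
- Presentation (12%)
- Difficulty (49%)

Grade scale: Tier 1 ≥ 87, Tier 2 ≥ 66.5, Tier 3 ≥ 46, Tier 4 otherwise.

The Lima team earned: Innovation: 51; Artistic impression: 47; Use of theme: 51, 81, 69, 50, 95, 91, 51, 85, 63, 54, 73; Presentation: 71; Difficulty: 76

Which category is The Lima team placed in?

Use of theme: drop 50 → average of remaining 10 = 713/10 = 71.3
Weighted total:
  Innovation 51 × 0.1 = 5.1
  Artistic impression 47 × 0.24 = 11.28
  Use of theme 71.3 × 0.05 = 3.565
  Presentation 71 × 0.12 = 8.52
  Difficulty 76 × 0.49 = 37.24
Sum = 65.705
65.705 is ≥ 46 and < 66.5 → Tier 3

Tier 3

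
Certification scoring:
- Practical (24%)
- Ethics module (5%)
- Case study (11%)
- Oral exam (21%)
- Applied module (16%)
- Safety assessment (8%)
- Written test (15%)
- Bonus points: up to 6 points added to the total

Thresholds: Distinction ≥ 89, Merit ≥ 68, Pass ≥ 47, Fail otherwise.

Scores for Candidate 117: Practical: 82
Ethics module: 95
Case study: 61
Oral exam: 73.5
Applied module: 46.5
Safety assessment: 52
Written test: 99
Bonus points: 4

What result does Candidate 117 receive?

Merit

Weighted total:
  Practical 82 × 0.24 = 19.68
  Ethics module 95 × 0.05 = 4.75
  Case study 61 × 0.11 = 6.71
  Oral exam 73.5 × 0.21 = 15.435
  Applied module 46.5 × 0.16 = 7.44
  Safety assessment 52 × 0.08 = 4.16
  Written test 99 × 0.15 = 14.85
Sum = 73.025
Bonus points: 73.025 + 4 = 77.025
77.025 is ≥ 68 and < 89 → Merit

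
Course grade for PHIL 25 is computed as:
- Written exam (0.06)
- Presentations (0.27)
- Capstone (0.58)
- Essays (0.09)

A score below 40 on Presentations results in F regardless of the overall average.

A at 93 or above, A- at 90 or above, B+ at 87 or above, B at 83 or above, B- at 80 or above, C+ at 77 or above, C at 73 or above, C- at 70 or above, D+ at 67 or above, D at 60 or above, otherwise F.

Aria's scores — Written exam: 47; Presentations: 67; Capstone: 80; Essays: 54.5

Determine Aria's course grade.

C-

Presentations score 67 ≥ 40: minimum met.
Weighted total:
  Written exam 47 × 0.06 = 2.82
  Presentations 67 × 0.27 = 18.09
  Capstone 80 × 0.58 = 46.4
  Essays 54.5 × 0.09 = 4.905
Sum = 72.215
72.215 is ≥ 70 and < 73 → C-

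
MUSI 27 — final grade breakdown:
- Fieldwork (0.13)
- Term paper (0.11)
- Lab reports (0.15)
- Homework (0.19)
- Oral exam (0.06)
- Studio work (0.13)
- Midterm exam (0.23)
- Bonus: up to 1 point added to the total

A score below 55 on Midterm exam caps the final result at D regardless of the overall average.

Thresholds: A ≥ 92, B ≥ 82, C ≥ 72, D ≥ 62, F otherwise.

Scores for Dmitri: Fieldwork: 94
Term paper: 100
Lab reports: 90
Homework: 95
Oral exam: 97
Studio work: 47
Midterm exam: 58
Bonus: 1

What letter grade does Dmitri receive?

C

Midterm exam score 58 ≥ 55: minimum met.
Weighted total:
  Fieldwork 94 × 0.13 = 12.22
  Term paper 100 × 0.11 = 11
  Lab reports 90 × 0.15 = 13.5
  Homework 95 × 0.19 = 18.05
  Oral exam 97 × 0.06 = 5.82
  Studio work 47 × 0.13 = 6.11
  Midterm exam 58 × 0.23 = 13.34
Sum = 80.04
Bonus: 80.04 + 1 = 81.04
81.04 is ≥ 72 and < 82 → C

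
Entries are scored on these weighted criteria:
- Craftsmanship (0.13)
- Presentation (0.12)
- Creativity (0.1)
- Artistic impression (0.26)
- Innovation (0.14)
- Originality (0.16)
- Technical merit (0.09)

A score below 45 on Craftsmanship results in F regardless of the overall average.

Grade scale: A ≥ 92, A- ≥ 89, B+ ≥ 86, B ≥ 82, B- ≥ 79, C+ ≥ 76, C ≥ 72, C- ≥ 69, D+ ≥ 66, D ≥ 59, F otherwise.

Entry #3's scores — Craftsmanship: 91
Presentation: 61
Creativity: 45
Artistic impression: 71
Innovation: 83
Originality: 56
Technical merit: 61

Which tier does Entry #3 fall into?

Craftsmanship score 91 ≥ 45: minimum met.
Weighted total:
  Craftsmanship 91 × 0.13 = 11.83
  Presentation 61 × 0.12 = 7.32
  Creativity 45 × 0.1 = 4.5
  Artistic impression 71 × 0.26 = 18.46
  Innovation 83 × 0.14 = 11.62
  Originality 56 × 0.16 = 8.96
  Technical merit 61 × 0.09 = 5.49
Sum = 68.18
68.18 is ≥ 66 and < 69 → D+

D+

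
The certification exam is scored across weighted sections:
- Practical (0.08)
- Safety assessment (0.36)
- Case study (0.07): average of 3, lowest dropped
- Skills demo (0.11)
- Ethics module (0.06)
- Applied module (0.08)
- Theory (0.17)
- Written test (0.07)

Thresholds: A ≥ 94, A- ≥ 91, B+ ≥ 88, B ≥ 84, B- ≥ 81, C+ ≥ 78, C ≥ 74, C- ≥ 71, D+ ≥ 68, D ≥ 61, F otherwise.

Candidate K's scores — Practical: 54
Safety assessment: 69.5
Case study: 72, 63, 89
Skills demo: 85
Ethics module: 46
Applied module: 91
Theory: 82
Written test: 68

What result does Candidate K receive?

Case study: drop 63 → average of remaining 2 = 161/2 = 80.5
Weighted total:
  Practical 54 × 0.08 = 4.32
  Safety assessment 69.5 × 0.36 = 25.02
  Case study 80.5 × 0.07 = 5.635
  Skills demo 85 × 0.11 = 9.35
  Ethics module 46 × 0.06 = 2.76
  Applied module 91 × 0.08 = 7.28
  Theory 82 × 0.17 = 13.94
  Written test 68 × 0.07 = 4.76
Sum = 73.065
73.065 is ≥ 71 and < 74 → C-

C-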